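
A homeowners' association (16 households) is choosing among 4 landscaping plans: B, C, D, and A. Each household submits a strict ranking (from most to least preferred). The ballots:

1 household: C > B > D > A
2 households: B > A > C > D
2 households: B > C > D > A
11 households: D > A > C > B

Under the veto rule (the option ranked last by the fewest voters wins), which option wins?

Last-place votes: B 11, C 0, D 2, A 3.
C is ranked last by the fewest voters, so C wins.

C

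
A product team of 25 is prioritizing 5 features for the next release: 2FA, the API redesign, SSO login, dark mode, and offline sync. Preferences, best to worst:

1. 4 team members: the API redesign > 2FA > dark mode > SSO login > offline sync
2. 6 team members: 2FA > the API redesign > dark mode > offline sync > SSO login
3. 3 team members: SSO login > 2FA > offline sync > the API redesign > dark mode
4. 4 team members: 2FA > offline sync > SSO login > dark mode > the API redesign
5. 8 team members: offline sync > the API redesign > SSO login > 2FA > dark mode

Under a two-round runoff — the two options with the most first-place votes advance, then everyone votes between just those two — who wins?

Round 1 first-place votes: 2FA 10, the API redesign 4, SSO login 3, dark mode 0, offline sync 8.
2FA and offline sync advance.
Runoff: 2FA is preferred to offline sync by 17 voters; offline sync by 8.
2FA wins the runoff.

2FA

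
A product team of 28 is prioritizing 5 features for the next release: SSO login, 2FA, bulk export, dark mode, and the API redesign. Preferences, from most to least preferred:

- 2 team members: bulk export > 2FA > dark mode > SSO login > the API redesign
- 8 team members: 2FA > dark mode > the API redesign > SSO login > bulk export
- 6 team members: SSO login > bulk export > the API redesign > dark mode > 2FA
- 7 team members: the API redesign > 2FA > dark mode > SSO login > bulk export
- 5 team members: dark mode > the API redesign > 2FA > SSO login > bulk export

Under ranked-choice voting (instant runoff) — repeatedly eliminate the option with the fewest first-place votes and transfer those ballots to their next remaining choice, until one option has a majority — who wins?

Round 1: SSO login 6, 2FA 8, bulk export 2, dark mode 5, the API redesign 7. Eliminate bulk export.
Round 2: SSO login 6, 2FA 10, dark mode 5, the API redesign 7. Eliminate dark mode.
Round 3: SSO login 6, 2FA 10, the API redesign 12. Eliminate SSO login.
Round 4: 2FA 10, the API redesign 18. The API redesign has a majority.

the API redesign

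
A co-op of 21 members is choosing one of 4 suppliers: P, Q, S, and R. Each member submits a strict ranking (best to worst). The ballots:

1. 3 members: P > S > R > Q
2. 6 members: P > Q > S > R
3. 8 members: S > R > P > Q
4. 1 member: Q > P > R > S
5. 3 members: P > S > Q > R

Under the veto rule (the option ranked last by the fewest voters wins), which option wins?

Last-place votes: P 0, Q 11, S 1, R 9.
P is ranked last by the fewest voters, so P wins.

P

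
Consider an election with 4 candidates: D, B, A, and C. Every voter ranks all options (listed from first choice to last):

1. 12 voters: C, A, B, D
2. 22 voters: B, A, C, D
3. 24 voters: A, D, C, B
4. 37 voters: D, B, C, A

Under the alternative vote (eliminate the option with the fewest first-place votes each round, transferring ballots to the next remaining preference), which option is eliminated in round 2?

B

Round 1: D 37, B 22, A 24, C 12. Eliminate C.
Round 2: D 37, B 22, A 36. Eliminate B.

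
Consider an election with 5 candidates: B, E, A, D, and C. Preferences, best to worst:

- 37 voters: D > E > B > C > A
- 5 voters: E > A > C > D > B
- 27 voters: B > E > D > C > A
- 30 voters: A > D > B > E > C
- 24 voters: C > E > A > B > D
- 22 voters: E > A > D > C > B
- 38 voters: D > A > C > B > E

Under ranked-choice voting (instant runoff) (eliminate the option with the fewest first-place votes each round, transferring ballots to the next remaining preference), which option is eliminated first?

C

Round 1: B 27, E 27, A 30, D 75, C 24. Eliminate C.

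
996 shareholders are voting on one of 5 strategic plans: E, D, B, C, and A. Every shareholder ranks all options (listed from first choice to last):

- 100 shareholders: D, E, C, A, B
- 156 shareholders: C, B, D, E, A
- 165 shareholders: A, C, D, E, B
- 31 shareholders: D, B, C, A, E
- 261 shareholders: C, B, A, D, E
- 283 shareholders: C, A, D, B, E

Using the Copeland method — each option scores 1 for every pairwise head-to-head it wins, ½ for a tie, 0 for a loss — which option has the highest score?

E: loses to D, B, C, and A → score 0.
D: beats E and B; loses to C and A → score 2.
B: beats E; loses to D, C, and A → score 1.
C: beats E, D, B, and A → score 4.
A: beats E, D, and B; loses to C → score 3.
C has the best pairwise record.

C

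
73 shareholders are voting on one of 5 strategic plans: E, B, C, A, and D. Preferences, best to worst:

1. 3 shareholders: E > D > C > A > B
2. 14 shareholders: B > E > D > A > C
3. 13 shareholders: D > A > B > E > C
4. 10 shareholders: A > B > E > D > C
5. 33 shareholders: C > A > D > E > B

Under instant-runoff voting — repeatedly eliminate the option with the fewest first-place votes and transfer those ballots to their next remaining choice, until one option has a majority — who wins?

Round 1: E 3, B 14, C 33, A 10, D 13. Eliminate E.
Round 2: B 14, C 33, A 10, D 16. Eliminate A.
Round 3: B 24, C 33, D 16. Eliminate D.
Round 4: B 37, C 36. B has a majority.

B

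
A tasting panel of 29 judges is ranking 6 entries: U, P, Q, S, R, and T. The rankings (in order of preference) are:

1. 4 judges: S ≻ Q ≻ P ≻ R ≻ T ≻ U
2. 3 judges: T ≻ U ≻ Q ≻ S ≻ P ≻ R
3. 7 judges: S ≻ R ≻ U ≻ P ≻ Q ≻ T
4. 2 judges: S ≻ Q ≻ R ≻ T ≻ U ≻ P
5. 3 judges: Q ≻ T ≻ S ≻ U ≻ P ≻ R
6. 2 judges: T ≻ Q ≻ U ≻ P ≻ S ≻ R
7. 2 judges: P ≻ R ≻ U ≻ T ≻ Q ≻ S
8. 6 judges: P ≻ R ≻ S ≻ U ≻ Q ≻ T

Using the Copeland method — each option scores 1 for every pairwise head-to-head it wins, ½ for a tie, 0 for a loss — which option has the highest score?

U: beats P, Q, and T; loses to S and R → score 3.
P: beats Q, R, and T; loses to U and S → score 3.
Q: beats T; loses to U, P, S, and R → score 1.
S: beats U, P, Q, R, and T → score 5.
R: beats U, Q, and T; loses to P and S → score 3.
T: loses to U, P, Q, S, and R → score 0.
S has the best pairwise record.

S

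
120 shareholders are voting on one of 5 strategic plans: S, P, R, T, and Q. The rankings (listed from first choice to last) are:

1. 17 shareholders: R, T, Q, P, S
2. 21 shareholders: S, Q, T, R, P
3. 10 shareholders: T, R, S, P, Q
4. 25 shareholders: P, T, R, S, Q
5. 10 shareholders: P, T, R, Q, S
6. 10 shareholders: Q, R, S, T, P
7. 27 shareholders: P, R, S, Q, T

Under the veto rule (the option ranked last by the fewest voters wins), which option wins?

Last-place votes: S 27, P 31, R 0, T 27, Q 35.
R is ranked last by the fewest voters, so R wins.

R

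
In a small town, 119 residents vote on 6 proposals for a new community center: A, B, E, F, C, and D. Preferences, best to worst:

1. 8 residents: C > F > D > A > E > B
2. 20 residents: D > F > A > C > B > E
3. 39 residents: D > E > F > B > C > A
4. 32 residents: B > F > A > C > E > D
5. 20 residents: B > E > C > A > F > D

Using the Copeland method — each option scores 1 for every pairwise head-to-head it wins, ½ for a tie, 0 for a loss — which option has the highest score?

F

A: beats E; loses to B, F, C, and D → score 1.
B: beats A, E, and C; loses to F and D → score 3.
E: loses to A, B, F, C, and D → score 0.
F: beats A, B, E, C, and D → score 5.
C: beats A, E, and D; loses to B and F → score 3.
D: beats A, B, and E; loses to F and C → score 3.
F has the best pairwise record.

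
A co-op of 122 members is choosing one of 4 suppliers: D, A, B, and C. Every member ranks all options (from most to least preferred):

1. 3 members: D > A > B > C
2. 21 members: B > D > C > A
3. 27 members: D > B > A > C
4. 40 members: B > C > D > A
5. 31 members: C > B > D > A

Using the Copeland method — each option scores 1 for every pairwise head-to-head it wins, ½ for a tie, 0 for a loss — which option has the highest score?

B

D: beats A; loses to B and C → score 1.
A: loses to D, B, and C → score 0.
B: beats D, A, and C → score 3.
C: beats D and A; loses to B → score 2.
B has the best pairwise record.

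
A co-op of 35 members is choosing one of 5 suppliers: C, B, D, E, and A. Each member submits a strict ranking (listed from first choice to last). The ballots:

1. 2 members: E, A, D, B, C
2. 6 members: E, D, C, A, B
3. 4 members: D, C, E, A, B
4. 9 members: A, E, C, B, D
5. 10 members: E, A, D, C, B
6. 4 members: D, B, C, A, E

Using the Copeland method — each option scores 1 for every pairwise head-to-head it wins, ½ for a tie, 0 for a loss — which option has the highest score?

C: beats B; loses to D, E, and A → score 1.
B: loses to C, D, E, and A → score 0.
D: beats C and B; loses to E and A → score 2.
E: beats C, B, D, and A → score 4.
A: beats C, B, and D; loses to E → score 3.
E has the best pairwise record.

E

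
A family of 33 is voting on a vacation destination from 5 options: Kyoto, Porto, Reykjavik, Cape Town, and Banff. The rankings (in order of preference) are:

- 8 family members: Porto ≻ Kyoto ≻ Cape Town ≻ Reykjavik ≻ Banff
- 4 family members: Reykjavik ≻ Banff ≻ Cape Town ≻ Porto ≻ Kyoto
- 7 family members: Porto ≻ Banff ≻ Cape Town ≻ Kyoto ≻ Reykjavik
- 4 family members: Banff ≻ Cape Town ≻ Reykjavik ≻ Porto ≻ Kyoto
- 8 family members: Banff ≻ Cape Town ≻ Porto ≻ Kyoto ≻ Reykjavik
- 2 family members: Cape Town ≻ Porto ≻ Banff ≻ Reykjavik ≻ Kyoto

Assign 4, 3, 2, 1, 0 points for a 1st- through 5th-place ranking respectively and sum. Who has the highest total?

Porto

Kyoto: 8·3 + 4·0 + 7·1 + 4·0 + 8·1 + 2·0 = 39
Porto: 8·4 + 4·1 + 7·4 + 4·1 + 8·2 + 2·3 = 90
Reykjavik: 8·1 + 4·4 + 7·0 + 4·2 + 8·0 + 2·1 = 34
Cape Town: 8·2 + 4·2 + 7·2 + 4·3 + 8·3 + 2·4 = 82
Banff: 8·0 + 4·3 + 7·3 + 4·4 + 8·4 + 2·2 = 85
Porto has the highest Borda score (90).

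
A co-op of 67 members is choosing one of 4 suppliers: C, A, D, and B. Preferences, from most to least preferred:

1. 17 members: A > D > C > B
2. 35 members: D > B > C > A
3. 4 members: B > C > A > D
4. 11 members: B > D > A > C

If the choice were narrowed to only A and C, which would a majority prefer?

C

Voters preferring A to C: 28; preferring C to A: 39.
C wins the head-to-head.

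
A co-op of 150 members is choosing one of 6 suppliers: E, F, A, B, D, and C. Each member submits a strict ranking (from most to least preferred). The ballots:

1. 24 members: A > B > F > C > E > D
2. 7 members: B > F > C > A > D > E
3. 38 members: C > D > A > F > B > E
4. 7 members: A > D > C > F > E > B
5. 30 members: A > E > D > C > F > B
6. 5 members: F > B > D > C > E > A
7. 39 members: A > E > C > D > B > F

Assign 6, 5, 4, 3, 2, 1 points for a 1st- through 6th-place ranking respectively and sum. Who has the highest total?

A

E: 24·2 + 7·1 + 38·1 + 7·2 + 30·5 + 5·2 + 39·5 = 462
F: 24·4 + 7·5 + 38·3 + 7·3 + 30·2 + 5·6 + 39·1 = 395
A: 24·6 + 7·3 + 38·4 + 7·6 + 30·6 + 5·1 + 39·6 = 778
B: 24·5 + 7·6 + 38·2 + 7·1 + 30·1 + 5·5 + 39·2 = 378
D: 24·1 + 7·2 + 38·5 + 7·5 + 30·4 + 5·4 + 39·3 = 520
C: 24·3 + 7·4 + 38·6 + 7·4 + 30·3 + 5·3 + 39·4 = 617
A has the highest Borda score (778).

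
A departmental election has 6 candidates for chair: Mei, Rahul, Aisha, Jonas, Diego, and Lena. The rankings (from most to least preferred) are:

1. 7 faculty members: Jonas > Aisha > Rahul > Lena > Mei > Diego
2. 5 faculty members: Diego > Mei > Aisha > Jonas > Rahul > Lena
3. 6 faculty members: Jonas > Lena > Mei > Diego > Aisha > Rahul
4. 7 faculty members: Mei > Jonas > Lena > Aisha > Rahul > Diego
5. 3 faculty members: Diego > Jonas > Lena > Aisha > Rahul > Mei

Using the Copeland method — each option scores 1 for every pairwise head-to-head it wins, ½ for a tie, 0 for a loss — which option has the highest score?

Jonas

Mei: beats Rahul, Aisha, and Diego; loses to Jonas and Lena → score 3.
Rahul: ties Diego; loses to Mei, Aisha, Jonas, and Lena → score 0.5.
Aisha: beats Rahul; ties Diego; loses to Mei, Jonas, and Lena → score 1.5.
Jonas: beats Mei, Rahul, Aisha, Diego, and Lena → score 5.
Diego: ties Rahul and Aisha; loses to Mei, Jonas, and Lena → score 1.
Lena: beats Mei, Rahul, Aisha, and Diego; loses to Jonas → score 4.
Jonas has the best pairwise record.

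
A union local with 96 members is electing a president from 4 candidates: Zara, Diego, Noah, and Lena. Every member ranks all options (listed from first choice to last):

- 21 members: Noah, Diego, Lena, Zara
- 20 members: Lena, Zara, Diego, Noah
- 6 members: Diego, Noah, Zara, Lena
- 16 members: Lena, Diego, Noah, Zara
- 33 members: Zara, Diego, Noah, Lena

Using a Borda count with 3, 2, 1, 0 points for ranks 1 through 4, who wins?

Diego

Zara: 21·0 + 20·2 + 6·1 + 16·0 + 33·3 = 145
Diego: 21·2 + 20·1 + 6·3 + 16·2 + 33·2 = 178
Noah: 21·3 + 20·0 + 6·2 + 16·1 + 33·1 = 124
Lena: 21·1 + 20·3 + 6·0 + 16·3 + 33·0 = 129
Diego has the highest Borda score (178).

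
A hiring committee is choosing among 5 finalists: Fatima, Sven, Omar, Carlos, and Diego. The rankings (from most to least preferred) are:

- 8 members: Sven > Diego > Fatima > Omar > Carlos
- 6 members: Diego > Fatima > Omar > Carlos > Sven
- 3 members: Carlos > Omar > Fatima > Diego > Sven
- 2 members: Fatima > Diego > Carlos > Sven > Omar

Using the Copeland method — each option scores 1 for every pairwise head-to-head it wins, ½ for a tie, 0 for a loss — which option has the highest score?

Fatima: beats Sven, Omar, and Carlos; loses to Diego → score 3.
Sven: beats Omar; loses to Fatima, Carlos, and Diego → score 1.
Omar: beats Carlos; loses to Fatima, Sven, and Diego → score 1.
Carlos: beats Sven; loses to Fatima, Omar, and Diego → score 1.
Diego: beats Fatima, Sven, Omar, and Carlos → score 4.
Diego has the best pairwise record.

Diego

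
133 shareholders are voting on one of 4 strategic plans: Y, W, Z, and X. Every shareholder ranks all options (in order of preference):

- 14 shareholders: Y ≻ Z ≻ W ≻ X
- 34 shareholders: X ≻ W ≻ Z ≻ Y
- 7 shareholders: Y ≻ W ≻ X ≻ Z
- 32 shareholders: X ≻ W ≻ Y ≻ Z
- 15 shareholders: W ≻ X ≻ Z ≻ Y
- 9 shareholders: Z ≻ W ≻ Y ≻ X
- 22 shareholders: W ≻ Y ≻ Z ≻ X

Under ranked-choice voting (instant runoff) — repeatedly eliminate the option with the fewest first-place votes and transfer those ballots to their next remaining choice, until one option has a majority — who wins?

Round 1: Y 21, W 37, Z 9, X 66. Eliminate Z.
Round 2: Y 21, W 46, X 66. Eliminate Y.
Round 3: W 67, X 66. W has a majority.

W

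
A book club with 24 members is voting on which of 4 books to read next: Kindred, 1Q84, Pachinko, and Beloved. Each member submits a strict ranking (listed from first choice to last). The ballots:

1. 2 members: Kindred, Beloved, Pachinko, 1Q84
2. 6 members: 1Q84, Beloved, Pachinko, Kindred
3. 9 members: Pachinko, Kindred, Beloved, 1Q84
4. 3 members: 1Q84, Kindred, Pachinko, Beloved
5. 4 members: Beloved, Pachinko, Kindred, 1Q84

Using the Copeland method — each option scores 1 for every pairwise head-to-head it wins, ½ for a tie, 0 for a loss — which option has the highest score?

Pachinko

Kindred: beats 1Q84 and Beloved; loses to Pachinko → score 2.
1Q84: loses to Kindred, Pachinko, and Beloved → score 0.
Pachinko: beats Kindred and 1Q84; ties Beloved → score 2.5.
Beloved: beats 1Q84; ties Pachinko; loses to Kindred → score 1.5.
Pachinko has the best pairwise record.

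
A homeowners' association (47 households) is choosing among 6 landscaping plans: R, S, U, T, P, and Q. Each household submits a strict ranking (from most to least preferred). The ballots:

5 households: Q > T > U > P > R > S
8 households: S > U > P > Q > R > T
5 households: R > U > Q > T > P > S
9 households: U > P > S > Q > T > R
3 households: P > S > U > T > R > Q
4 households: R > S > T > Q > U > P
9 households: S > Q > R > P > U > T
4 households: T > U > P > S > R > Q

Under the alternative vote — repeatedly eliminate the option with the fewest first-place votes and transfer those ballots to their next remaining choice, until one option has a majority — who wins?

Round 1: R 9, S 17, U 9, T 4, P 3, Q 5. Eliminate P.
Round 2: R 9, S 20, U 9, T 4, Q 5. Eliminate T.
Round 3: R 9, S 20, U 13, Q 5. Eliminate Q.
Round 4: R 9, S 20, U 18. Eliminate R.
Round 5: S 24, U 23. S has a majority.

S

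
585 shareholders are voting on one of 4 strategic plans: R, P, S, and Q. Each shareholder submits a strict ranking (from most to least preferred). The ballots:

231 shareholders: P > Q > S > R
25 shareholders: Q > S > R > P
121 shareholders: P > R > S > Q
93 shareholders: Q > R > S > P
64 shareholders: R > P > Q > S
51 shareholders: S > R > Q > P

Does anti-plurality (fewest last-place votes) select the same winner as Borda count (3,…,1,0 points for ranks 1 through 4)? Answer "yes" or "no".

no

Anti-plurality — last-place votes: R 231, P 169, S 64, Q 121. Winner: S.
Borda — scores: R 747, P 1184, S 648, Q 931. Winner: P.
The two methods disagree.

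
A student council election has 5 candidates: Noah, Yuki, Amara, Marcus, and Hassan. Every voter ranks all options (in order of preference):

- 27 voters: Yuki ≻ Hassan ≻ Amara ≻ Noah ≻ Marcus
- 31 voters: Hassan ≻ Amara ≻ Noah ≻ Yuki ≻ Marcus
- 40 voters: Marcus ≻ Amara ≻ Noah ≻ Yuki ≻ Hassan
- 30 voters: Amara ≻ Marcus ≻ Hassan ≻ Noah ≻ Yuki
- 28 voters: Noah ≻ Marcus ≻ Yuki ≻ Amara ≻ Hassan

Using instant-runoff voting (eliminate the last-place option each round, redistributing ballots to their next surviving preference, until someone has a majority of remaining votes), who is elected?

Marcus

Round 1: Noah 28, Yuki 27, Amara 30, Marcus 40, Hassan 31. Eliminate Yuki.
Round 2: Noah 28, Amara 30, Marcus 40, Hassan 58. Eliminate Noah.
Round 3: Amara 30, Marcus 68, Hassan 58. Eliminate Amara.
Round 4: Marcus 98, Hassan 58. Marcus has a majority.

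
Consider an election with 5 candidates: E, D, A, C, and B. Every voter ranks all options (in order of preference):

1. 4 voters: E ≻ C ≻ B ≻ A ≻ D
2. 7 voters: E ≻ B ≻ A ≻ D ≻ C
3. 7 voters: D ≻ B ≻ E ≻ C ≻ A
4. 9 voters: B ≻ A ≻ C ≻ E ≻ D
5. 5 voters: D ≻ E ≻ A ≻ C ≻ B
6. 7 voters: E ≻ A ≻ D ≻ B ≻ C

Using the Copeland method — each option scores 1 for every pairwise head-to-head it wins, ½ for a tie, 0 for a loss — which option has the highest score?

E

E: beats D, A, C, and B → score 4.
D: beats C; loses to E, A, and B → score 1.
A: beats D and C; loses to E and B → score 2.
C: loses to E, D, A, and B → score 0.
B: beats D, A, and C; loses to E → score 3.
E has the best pairwise record.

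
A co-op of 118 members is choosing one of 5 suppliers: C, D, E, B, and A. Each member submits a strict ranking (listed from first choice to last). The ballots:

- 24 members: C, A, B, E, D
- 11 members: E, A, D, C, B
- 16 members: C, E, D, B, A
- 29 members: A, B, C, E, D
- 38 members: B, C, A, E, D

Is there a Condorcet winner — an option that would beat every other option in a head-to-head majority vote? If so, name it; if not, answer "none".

none

Checking pairwise contests:
B beats C 67–51.
C beats D 107–11.
C beats E 107–11.
A beats B 64–54.
C beats A 78–40.
Every option loses at least one head-to-head, so there is no Condorcet winner.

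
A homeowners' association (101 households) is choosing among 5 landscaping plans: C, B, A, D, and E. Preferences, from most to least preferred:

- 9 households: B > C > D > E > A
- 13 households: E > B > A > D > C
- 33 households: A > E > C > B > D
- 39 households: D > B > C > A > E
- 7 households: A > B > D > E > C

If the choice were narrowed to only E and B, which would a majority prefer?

B

Voters preferring E to B: 46; preferring B to E: 55.
B wins the head-to-head.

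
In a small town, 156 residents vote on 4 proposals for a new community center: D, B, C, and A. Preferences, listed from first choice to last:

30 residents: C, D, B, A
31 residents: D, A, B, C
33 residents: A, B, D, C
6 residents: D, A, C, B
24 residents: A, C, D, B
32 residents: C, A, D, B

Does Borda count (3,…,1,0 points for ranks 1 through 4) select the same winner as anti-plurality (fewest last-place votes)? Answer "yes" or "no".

no

Borda — scores: D 260, B 127, C 240, A 309. Winner: A.
Anti-plurality — last-place votes: D 0, B 62, C 64, A 30. Winner: D.
The two methods disagree.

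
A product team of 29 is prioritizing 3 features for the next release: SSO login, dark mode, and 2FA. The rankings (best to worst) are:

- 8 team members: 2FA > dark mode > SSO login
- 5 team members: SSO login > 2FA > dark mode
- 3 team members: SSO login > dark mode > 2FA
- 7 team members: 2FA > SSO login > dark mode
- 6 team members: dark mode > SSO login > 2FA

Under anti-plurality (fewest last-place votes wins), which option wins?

Last-place votes: SSO login 8, dark mode 12, 2FA 9.
SSO login is ranked last by the fewest voters, so SSO login wins.

SSO login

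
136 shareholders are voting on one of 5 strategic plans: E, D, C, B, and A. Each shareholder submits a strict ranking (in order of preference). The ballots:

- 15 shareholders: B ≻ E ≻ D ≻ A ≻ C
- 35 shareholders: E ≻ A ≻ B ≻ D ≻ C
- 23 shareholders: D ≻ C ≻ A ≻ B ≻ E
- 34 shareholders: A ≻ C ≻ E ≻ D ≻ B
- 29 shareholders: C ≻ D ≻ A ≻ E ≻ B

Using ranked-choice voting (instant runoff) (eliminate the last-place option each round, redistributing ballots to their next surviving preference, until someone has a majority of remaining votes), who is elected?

Round 1: E 35, D 23, C 29, B 15, A 34. Eliminate B.
Round 2: E 50, D 23, C 29, A 34. Eliminate D.
Round 3: E 50, C 52, A 34. Eliminate A.
Round 4: E 50, C 86. C has a majority.

C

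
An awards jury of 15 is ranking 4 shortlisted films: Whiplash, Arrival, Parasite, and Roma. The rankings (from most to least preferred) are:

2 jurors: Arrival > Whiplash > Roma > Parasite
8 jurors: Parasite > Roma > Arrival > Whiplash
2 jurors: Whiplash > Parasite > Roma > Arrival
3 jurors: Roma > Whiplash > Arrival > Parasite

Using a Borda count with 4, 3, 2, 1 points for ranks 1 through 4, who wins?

Roma

Whiplash: 2·3 + 8·1 + 2·4 + 3·3 = 31
Arrival: 2·4 + 8·2 + 2·1 + 3·2 = 32
Parasite: 2·1 + 8·4 + 2·3 + 3·1 = 43
Roma: 2·2 + 8·3 + 2·2 + 3·4 = 44
Roma has the highest Borda score (44).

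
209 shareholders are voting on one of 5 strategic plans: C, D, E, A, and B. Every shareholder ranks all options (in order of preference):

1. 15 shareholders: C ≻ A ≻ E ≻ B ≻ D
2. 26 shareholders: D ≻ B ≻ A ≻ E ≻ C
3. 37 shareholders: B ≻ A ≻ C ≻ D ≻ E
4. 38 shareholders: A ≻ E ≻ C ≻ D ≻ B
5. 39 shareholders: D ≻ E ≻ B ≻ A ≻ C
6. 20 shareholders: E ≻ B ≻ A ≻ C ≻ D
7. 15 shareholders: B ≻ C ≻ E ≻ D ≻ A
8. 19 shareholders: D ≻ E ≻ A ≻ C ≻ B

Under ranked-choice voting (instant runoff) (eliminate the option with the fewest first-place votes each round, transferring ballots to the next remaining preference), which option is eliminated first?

C

Round 1: C 15, D 84, E 20, A 38, B 52. Eliminate C.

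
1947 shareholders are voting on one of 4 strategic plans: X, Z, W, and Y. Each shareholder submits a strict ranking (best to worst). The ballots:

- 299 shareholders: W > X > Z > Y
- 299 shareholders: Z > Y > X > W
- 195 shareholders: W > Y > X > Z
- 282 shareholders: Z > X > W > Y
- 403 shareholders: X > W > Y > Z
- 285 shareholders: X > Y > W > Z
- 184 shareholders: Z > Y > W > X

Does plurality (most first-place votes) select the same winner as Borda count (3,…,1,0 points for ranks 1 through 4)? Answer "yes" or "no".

Plurality — first-place votes: X 688, Z 765, W 494, Y 0. Winner: Z.
Borda — scores: X 3720, Z 2594, W 3039, Y 2329. Winner: X.
The two methods disagree.

no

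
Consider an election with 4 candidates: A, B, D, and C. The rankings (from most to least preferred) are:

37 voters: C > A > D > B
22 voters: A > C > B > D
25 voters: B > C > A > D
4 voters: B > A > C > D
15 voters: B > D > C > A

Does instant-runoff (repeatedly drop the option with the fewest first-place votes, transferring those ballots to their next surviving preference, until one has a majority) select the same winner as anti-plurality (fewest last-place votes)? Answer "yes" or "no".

yes

Instant-runoff — R1 A 22, B 44, D 0, C 37 (D out); R2 A 22, B 44, C 37 (A out); R3 B 44, C 59 (C winner). Winner: C.
Anti-plurality — last-place votes: A 15, B 37, D 51, C 0. Winner: C.
The two methods agree.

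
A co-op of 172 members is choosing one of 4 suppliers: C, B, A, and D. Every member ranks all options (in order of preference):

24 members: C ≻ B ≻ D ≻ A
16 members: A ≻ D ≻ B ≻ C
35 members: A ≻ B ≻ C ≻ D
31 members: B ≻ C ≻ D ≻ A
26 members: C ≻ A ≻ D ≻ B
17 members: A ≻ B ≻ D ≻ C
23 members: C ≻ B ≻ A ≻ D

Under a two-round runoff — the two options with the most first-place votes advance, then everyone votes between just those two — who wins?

Round 1 first-place votes: C 73, B 31, A 68, D 0.
C and A advance.
Runoff: C is preferred to A by 104 voters; A by 68.
C wins the runoff.

C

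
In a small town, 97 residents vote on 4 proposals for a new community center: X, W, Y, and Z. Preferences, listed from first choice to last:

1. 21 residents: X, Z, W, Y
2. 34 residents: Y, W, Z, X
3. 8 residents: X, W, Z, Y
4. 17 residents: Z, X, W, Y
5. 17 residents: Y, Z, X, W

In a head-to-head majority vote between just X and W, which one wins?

X

Voters preferring X to W: 63; preferring W to X: 34.
X wins the head-to-head.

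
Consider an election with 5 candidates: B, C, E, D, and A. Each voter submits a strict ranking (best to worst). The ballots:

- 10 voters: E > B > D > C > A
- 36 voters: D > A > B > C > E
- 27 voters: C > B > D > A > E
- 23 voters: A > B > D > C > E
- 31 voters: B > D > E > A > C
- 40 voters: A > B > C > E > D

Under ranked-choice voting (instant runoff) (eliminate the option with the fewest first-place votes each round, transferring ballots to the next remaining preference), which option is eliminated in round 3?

D

Round 1: B 31, C 27, E 10, D 36, A 63. Eliminate E.
Round 2: B 41, C 27, D 36, A 63. Eliminate C.
Round 3: B 68, D 36, A 63. Eliminate D.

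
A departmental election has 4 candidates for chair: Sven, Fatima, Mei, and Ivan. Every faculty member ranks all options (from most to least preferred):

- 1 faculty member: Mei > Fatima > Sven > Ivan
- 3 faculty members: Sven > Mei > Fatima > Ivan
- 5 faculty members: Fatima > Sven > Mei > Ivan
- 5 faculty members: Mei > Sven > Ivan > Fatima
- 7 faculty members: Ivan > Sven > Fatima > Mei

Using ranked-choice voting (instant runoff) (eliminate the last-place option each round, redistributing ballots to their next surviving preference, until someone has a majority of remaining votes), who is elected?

Round 1: Sven 3, Fatima 5, Mei 6, Ivan 7. Eliminate Sven.
Round 2: Fatima 5, Mei 9, Ivan 7. Eliminate Fatima.
Round 3: Mei 14, Ivan 7. Mei has a majority.

Mei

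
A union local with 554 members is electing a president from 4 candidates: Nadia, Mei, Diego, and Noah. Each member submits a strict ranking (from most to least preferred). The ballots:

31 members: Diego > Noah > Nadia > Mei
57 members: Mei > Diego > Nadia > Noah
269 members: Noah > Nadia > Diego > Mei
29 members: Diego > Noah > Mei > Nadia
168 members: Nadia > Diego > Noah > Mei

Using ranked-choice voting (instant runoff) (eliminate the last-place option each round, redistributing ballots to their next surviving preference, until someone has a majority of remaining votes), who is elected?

Noah

Round 1: Nadia 168, Mei 57, Diego 60, Noah 269. Eliminate Mei.
Round 2: Nadia 168, Diego 117, Noah 269. Eliminate Diego.
Round 3: Nadia 225, Noah 329. Noah has a majority.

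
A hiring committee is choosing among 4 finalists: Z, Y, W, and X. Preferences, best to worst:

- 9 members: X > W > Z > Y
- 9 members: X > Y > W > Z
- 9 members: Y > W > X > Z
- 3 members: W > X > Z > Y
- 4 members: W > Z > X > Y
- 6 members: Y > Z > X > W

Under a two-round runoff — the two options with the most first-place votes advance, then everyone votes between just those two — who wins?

X

Round 1 first-place votes: Z 0, Y 15, W 7, X 18.
X and Y advance.
Runoff: X is preferred to Y by 25 voters; Y by 15.
X wins the runoff.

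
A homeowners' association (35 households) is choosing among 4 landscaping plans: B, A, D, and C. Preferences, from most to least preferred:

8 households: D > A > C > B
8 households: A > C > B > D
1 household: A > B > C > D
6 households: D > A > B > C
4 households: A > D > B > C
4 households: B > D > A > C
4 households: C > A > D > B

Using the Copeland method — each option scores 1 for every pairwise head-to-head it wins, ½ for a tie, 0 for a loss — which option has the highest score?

D

B: loses to A, D, and C → score 0.
A: beats B and C; loses to D → score 2.
D: beats B, A, and C → score 3.
C: beats B; loses to A and D → score 1.
D has the best pairwise record.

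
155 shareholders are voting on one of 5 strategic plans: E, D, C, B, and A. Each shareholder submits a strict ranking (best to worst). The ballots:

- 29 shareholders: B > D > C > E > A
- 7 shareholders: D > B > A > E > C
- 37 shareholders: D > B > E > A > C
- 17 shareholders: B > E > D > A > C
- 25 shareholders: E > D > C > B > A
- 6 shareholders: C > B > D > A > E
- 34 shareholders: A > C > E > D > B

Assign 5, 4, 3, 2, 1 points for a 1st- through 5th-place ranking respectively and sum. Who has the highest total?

D

E: 29·2 + 7·2 + 37·3 + 17·4 + 25·5 + 6·1 + 34·3 = 484
D: 29·4 + 7·5 + 37·5 + 17·3 + 25·4 + 6·3 + 34·2 = 573
C: 29·3 + 7·1 + 37·1 + 17·1 + 25·3 + 6·5 + 34·4 = 389
B: 29·5 + 7·4 + 37·4 + 17·5 + 25·2 + 6·4 + 34·1 = 514
A: 29·1 + 7·3 + 37·2 + 17·2 + 25·1 + 6·2 + 34·5 = 365
D has the highest Borda score (573).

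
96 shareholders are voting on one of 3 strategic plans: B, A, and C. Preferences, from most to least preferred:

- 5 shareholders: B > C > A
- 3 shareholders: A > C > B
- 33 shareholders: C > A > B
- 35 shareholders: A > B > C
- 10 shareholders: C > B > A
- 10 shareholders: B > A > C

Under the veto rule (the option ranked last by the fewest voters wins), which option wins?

A

Last-place votes: B 36, A 15, C 45.
A is ranked last by the fewest voters, so A wins.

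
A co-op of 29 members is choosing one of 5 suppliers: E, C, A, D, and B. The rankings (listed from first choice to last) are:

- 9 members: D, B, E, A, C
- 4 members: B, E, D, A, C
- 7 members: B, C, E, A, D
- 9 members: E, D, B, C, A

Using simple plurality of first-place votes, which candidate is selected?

B

First-place votes: E 9, C 0, A 0, D 9, B 11.
B has the most first-place votes.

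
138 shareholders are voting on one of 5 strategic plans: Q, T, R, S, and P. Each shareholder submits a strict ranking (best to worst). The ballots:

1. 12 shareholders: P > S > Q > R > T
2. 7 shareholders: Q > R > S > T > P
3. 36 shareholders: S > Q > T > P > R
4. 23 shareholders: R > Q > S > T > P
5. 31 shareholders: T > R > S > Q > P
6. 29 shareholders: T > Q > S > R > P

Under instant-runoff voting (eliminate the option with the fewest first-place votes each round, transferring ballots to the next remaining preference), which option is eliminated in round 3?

R

Round 1: Q 7, T 60, R 23, S 36, P 12. Eliminate Q.
Round 2: T 60, R 30, S 36, P 12. Eliminate P.
Round 3: T 60, R 30, S 48. Eliminate R.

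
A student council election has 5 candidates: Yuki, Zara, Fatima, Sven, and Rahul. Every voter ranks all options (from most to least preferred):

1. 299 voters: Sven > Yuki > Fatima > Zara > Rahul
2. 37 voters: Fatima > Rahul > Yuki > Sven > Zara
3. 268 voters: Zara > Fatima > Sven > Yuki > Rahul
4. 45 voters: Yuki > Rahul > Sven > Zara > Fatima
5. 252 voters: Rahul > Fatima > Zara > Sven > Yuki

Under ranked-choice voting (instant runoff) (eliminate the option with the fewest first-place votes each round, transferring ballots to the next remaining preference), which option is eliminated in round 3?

Zara

Round 1: Yuki 45, Zara 268, Fatima 37, Sven 299, Rahul 252. Eliminate Fatima.
Round 2: Yuki 45, Zara 268, Sven 299, Rahul 289. Eliminate Yuki.
Round 3: Zara 268, Sven 299, Rahul 334. Eliminate Zara.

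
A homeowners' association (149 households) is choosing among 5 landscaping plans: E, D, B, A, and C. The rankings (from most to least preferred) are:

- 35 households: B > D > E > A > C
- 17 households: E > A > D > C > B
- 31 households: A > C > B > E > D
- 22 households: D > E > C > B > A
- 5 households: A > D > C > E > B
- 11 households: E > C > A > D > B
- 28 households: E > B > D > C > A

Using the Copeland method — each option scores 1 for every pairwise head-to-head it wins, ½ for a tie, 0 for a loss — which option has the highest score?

E

E: beats D, B, A, and C → score 4.
D: beats A and C; loses to E and B → score 2.
B: beats D and A; loses to E and C → score 2.
A: beats C; loses to E, D, and B → score 1.
C: beats B; loses to E, D, and A → score 1.
E has the best pairwise record.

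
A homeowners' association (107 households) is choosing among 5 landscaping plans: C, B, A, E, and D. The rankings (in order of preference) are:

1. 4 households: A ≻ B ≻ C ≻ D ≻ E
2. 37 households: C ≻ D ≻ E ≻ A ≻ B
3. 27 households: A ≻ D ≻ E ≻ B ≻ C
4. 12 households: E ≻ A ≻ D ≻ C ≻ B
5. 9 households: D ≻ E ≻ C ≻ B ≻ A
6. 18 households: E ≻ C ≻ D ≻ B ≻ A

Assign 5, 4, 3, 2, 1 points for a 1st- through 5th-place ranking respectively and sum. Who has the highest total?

C: 4·3 + 37·5 + 27·1 + 12·2 + 9·3 + 18·4 = 347
B: 4·4 + 37·1 + 27·2 + 12·1 + 9·2 + 18·2 = 173
A: 4·5 + 37·2 + 27·5 + 12·4 + 9·1 + 18·1 = 304
E: 4·1 + 37·3 + 27·3 + 12·5 + 9·4 + 18·5 = 382
D: 4·2 + 37·4 + 27·4 + 12·3 + 9·5 + 18·3 = 399
D has the highest Borda score (399).

D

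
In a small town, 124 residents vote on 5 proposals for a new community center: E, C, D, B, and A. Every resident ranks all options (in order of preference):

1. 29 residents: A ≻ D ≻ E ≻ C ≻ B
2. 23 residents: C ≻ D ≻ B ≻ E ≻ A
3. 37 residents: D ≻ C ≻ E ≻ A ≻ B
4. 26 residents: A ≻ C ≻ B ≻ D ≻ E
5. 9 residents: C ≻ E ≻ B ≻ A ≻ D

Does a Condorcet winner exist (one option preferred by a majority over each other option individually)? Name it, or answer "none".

Checking pairwise contests:
C beats E 95–29.
D beats C 66–58.
A beats D 64–60.
E beats B 75–49.
E beats A 69–55.
Every option loses at least one head-to-head, so there is no Condorcet winner.

none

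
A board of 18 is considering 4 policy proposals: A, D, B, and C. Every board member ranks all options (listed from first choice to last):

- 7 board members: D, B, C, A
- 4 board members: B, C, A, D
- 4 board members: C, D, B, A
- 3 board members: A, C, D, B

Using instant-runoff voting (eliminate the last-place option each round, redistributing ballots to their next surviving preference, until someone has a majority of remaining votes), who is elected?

Round 1: A 3, D 7, B 4, C 4. Eliminate A.
Round 2: D 7, B 4, C 7. Eliminate B.
Round 3: D 7, C 11. C has a majority.

C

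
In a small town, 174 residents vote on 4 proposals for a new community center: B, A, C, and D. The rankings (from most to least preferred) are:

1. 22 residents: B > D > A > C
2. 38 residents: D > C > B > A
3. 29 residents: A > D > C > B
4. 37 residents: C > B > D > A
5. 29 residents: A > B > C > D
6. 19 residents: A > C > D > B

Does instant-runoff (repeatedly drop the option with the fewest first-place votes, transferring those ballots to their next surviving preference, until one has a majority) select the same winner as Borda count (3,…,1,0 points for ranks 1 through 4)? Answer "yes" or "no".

no

Instant-runoff — R1 B 22, A 77, C 37, D 38 (B out); R2 A 77, C 37, D 60 (C out); R3 A 77, D 97 (D winner). Winner: D.
Borda — scores: B 236, A 253, C 283, D 272. Winner: C.
The two methods disagree.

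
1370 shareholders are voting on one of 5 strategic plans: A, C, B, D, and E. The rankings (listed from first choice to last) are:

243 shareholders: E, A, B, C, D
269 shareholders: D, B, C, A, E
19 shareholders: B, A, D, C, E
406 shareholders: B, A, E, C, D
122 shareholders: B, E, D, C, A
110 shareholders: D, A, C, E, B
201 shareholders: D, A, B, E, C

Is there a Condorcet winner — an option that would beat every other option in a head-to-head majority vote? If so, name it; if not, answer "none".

B vs A: 816–554 for B.
B vs C: 1260–110 for B.
B vs D: 790–580 for B.
B vs E: 1017–353 for B.
B beats every other option head-to-head.

B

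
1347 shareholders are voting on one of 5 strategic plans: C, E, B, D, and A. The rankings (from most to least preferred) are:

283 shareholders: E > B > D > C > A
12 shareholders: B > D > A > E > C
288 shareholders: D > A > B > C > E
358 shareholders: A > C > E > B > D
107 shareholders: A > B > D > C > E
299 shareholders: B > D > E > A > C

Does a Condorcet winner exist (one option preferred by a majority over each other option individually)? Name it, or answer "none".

none

Checking pairwise contests:
B beats C 989–358.
C beats E 753–594.
A beats B 753–594.
B beats D 1059–288.
D beats A 882–465.
Every option loses at least one head-to-head, so there is no Condorcet winner.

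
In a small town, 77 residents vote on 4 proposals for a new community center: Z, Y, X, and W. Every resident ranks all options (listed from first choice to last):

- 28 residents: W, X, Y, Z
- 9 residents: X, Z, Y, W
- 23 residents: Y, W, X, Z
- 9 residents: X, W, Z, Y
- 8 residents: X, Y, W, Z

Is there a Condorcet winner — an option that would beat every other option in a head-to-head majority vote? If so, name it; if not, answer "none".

none

Checking pairwise contests:
Y beats Z 59–18.
X beats Y 54–23.
W beats X 51–26.
Y beats W 40–37.
Every option loses at least one head-to-head, so there is no Condorcet winner.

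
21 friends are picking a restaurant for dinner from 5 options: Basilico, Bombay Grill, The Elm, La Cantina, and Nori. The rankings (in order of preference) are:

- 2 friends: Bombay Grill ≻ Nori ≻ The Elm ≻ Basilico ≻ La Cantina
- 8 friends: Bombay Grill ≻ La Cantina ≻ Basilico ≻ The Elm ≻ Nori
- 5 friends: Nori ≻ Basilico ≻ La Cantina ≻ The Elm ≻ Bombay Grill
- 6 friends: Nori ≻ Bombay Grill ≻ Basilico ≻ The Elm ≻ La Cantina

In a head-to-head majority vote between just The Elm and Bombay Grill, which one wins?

Bombay Grill

Voters preferring The Elm to Bombay Grill: 5; preferring Bombay Grill to The Elm: 16.
Bombay Grill wins the head-to-head.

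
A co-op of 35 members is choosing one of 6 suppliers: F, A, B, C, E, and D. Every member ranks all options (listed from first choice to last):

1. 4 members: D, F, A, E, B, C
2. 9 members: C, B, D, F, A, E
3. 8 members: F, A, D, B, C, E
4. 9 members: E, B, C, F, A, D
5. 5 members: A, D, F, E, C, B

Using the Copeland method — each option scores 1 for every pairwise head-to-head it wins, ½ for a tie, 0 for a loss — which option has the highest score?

F: beats A and E; loses to B, C, and D → score 2.
A: beats E and D; loses to F, B, and C → score 2.
B: beats F, A, C, and D; loses to E → score 4.
C: beats F, A, and D; loses to B and E → score 3.
E: beats B and C; loses to F, A, and D → score 2.
D: beats F and E; loses to A, B, and C → score 2.
B has the best pairwise record.

B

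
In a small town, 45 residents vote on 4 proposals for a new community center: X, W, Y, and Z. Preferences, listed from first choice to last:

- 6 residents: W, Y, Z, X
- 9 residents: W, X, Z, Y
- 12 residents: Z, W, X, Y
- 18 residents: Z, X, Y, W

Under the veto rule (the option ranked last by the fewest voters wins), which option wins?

Z

Last-place votes: X 6, W 18, Y 21, Z 0.
Z is ranked last by the fewest voters, so Z wins.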